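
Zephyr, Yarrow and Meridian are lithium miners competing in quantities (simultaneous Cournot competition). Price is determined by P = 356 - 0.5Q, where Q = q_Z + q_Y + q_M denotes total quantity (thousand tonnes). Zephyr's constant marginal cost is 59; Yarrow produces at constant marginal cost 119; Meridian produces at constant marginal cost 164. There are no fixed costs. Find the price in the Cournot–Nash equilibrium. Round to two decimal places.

Zephyr's profit: π_Z = (356 - 0.5Q)q_Z - (59q_Z). Setting ∂π_Z/∂q_Z = 0: 297 - q_Z - (1/2)(q_Y + q_M) = 0.
Yarrow's first-order condition: 237 - q_Y - (1/2)(q_Z + q_M) = 0.
Meridian's profit: π_M = (356 - 0.5Q)q_M - (164q_M). Setting ∂π_M/∂q_M = 0: 192 - q_M - (1/2)(q_Z + q_Y) = 0.
Summing all 3 equations gives 726 − 2Q = 0, hence Q = 363.
Back-substituting: q_Z = (297 − 363/2)/(1/2) = 231, q_Y = (237 − 363/2)/(1/2) = 111, q_M = (192 − 363/2)/(1/2) = 21.
Total output Q = 363, so price P = 356 - (1/2)·363 = 349/2.

174.50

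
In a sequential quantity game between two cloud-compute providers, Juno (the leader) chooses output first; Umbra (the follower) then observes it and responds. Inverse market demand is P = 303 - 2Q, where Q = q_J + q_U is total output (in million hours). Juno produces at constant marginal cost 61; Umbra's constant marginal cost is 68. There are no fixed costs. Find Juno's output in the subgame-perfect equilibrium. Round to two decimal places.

62.25

Solve by backward induction. Given q_J, the follower Umbra maximises π_U = (303 - 2q_J - 2q_U)q_U - 68q_U.
∂π_U/∂q_U = 235 - 2q_J - 4q_U = 0 gives the reaction function q_U = (235 - 2q_J)/4.
The leader anticipates this reaction. Substituting into P = 303 - 2Q gives P = 371/2 - q_J, so π_J = (371/2 - q_J)q_J - 61q_J.
Maximising: ∂π_J/∂q_J = 249/2 - 2q_J = 0, giving q_J = 249/4.
Then q_U = (235 - 2·(249/4))/4 = 221/8.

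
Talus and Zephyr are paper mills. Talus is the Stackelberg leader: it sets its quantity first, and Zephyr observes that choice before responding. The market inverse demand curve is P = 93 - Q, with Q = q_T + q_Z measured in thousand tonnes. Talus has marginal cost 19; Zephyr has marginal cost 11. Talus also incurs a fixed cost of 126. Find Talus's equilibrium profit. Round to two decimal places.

Solve by backward induction. Given q_T, the follower Zephyr maximises π_Z = (93 - q_T - q_Z)q_Z - 11q_Z.
Follower FOC: 82 - q_T - 2q_Z = 0, so q_Z(q_T) = (82 - q_T)/2.
Talus substitutes q_Z(q_T) into its own profit: π_T = q_T(93 - q_T - (82 - q_T)/2) - 19q_T = (52 - (1/2)q_T)q_T - 19q_T.
Leader FOC: 33 - q_T = 0, so q_T = 33.
Then q_Z = (82 - 33)/2 = 49/2.
Price P = 93 - 115/2 = 71/2.
Talus's profit: (71/2 - 19)·33 - 126 = 837/2.

418.50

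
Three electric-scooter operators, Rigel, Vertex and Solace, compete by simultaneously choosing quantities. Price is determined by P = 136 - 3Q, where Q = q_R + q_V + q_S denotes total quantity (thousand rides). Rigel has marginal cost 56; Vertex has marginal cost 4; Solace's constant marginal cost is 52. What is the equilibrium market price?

Rigel's profit: π_R = (136 - 3Q)q_R - (56q_R). Setting ∂π_R/∂q_R = 0: 80 - 6q_R - 3(q_V + q_S) = 0.
Vertex's first-order condition: 132 - 6q_V - 3(q_R + q_S) = 0.
Solace's profit: π_S = (136 - 3Q)q_S - (52q_S). Setting ∂π_S/∂q_S = 0: 84 - 6q_S - 3(q_R + q_V) = 0.
Adding the 3 conditions: 296 − 6Q − 6Q = 0, i.e. Q = 74/3.
Back-substituting: q_R = (80 − 74)/3 = 2, q_V = (132 − 74)/3 = 58/3, q_S = (84 − 74)/3 = 10/3.
Total output Q = 74/3, so price P = 136 - 3·(74/3) = 62.

62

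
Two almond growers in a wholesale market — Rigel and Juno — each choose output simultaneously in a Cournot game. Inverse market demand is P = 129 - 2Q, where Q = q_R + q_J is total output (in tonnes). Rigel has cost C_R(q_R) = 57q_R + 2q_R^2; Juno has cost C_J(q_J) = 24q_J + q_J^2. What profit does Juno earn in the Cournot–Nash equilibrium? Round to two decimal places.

Rigel's profit: π_R = (129 - 2Q)q_R - (57q_R + 2q_R²). Setting ∂π_R/∂q_R = 0: 72 - 8q_R - 2(q_J) = 0.
Juno's profit: π_J = (129 - 2Q)q_J - (24q_J + q_J²). Setting ∂π_J/∂q_J = 0: 105 - 6q_J - 2(q_R) = 0.
So q_R = (72 - 2q_J)/8 and q_J = (105 - 2q_R)/6.
Substituting one into the other gives q_R = 111/22 and q_J = 174/11.
Price P = 129 - 2·(459/22) = 960/11.
Juno's profit: (960/11)·(174/11) - 24·(174/11) - (174/11)² = 750.6446.

750.64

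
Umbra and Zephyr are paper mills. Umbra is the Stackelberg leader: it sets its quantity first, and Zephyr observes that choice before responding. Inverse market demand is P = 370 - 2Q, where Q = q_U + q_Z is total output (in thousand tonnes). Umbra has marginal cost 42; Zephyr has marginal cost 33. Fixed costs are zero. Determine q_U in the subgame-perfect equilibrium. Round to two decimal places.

79.75

The follower Zephyr best-responds to any q_U: π_Z = (370 - 2Q)q_Z - 33q_Z.
∂π_Z/∂q_Z = 337 - 2q_U - 4q_Z = 0 gives the reaction function q_Z = (337 - 2q_U)/4.
Umbra substitutes q_Z(q_U) into its own profit: π_U = q_U(370 - 2q_U - (337 - 2q_U)/2) - 42q_U = (403/2 - q_U)q_U - 42q_U.
The leader's first-order condition 319/2 - 2q_U = 0 yields q_U = 319/4.
Then q_Z = (337 - 2·(319/4))/4 = 355/8.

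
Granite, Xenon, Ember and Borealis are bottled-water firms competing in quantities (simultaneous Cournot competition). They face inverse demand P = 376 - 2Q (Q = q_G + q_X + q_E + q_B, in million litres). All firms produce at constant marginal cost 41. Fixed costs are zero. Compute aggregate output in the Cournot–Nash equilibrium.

A representative firm's profit is π_i = q_i(376 - 2Q) - 41q_i.
Setting ∂π_i/∂q_i = 0 with rivals' quantities fixed: 335 - 4q_i - 2·Σ_{j≠i} q_j = 0.
With identical firms every q_j equals q_i, so Σ_{j≠i} q_j = 3q_i and 335 = 10q_i, giving q_i = 67/2.
Total output Q = 67/2 + 67/2 + 67/2 + 67/2 = 134.

134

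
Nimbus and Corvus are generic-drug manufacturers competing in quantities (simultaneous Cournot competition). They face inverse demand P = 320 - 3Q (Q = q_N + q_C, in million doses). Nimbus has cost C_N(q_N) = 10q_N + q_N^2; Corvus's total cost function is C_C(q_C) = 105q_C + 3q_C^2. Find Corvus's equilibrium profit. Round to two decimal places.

Nimbus's profit: π_N = (320 - 3Q)q_N - (10q_N + q_N²). Setting ∂π_N/∂q_N = 0: 310 - 8q_N - 3(q_C) = 0.
Corvus's profit: π_C = (320 - 3Q)q_C - (105q_C + 3q_C²). Setting ∂π_C/∂q_C = 0: 215 - 12q_C - 3(q_N) = 0.
Best responses: q_N = (310 - 3q_C)/8, q_C = (215 - 3q_N)/12.
Substituting one into the other gives q_N = 1025/29 and q_C = 790/87.
Price P = 320 - 3·44.4253 = 186.7241.
Corvus's profit: 186.7241·(790/87) - 105·(790/87) - 3(790/87)² = 494.7285.

494.73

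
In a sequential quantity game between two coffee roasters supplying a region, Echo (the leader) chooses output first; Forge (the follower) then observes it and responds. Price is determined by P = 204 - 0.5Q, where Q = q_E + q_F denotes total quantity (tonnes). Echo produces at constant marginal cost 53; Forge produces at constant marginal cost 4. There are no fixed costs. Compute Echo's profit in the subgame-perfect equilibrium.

2601

Solve by backward induction. Given q_E, the follower Forge maximises π_F = (204 - (1/2)q_E - (1/2)q_F)q_F - 4q_F.
Setting the follower's marginal profit to zero, 200 - (1/2)q_E - q_F = 0, i.e. q_F = (200 - (1/2)q_E).
Echo substitutes q_F(q_E) into its own profit: π_E = q_E(204 - (1/2)q_E - (200 - (1/2)q_E)/2) - 53q_E = (104 - (1/4)q_E)q_E - 53q_E.
The leader's first-order condition 51 - (1/2)q_E = 0 yields q_E = 102.
Then q_F = (200 - (1/2)·102) = 149.
Price P = 204 - (1/2)·251 = 157/2.
Echo's profit: (157/2 - 53)·102 = 2601.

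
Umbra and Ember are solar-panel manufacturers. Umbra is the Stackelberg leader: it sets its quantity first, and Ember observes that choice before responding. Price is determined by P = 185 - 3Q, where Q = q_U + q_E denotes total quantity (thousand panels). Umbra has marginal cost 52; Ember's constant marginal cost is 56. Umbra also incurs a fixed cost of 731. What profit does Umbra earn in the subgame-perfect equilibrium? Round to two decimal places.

51.04

Solve by backward induction. Given q_U, the follower Ember maximises π_E = (185 - 3q_U - 3q_E)q_E - 56q_E.
Follower FOC: 129 - 3q_U - 6q_E = 0, so q_E(q_U) = (129 - 3q_U)/6.
Umbra substitutes q_E(q_U) into its own profit: π_U = q_U(185 - 3q_U - (129 - 3q_U)/2) - 52q_U = (241/2 - (3/2)q_U)q_U - 52q_U.
Leader FOC: 137/2 - 3q_U = 0, so q_U = 137/6.
Then q_E = (129 - 3·(137/6))/6 = 121/12.
Price P = 185 - 3·(395/12) = 345/4.
Umbra's profit: (345/4 - 52)·(137/6) - 731 = 1225/24.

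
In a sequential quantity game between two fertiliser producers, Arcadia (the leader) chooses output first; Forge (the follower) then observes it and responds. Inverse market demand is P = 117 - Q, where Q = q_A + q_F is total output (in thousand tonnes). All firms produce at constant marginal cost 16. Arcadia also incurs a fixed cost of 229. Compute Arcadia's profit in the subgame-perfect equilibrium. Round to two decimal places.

Solve by backward induction. Given q_A, the follower Forge maximises π_F = (117 - q_A - q_F)q_F - 16q_F.
Follower FOC: 101 - q_A - 2q_F = 0, so q_F(q_A) = (101 - q_A)/2.
The leader anticipates this reaction. Substituting into P = 117 - Q gives P = 133/2 - (1/2)q_A, so π_A = (133/2 - (1/2)q_A)q_A - 16q_A.
Maximising: ∂π_A/∂q_A = 101/2 - q_A = 0, giving q_A = 101/2.
Then q_F = (101 - 101/2)/2 = 101/4.
Price P = 117 - 303/4 = 165/4.
Arcadia's profit: (165/4 - 16)·(101/2) - 229 = 1046.1250.

1046.13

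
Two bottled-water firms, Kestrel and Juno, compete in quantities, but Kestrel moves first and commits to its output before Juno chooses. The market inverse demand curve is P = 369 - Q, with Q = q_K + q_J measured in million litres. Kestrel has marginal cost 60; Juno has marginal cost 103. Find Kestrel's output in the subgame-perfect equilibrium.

The follower Juno best-responds to any q_K: π_J = (369 - Q)q_J - 103q_J.
∂π_J/∂q_J = 266 - q_K - 2q_J = 0 gives the reaction function q_J = (266 - q_K)/2.
Kestrel substitutes q_J(q_K) into its own profit: π_K = q_K(369 - q_K - (266 - q_K)/2) - 60q_K = (236 - (1/2)q_K)q_K - 60q_K.
Leader FOC: 176 - q_K = 0, so q_K = 176.
Then q_J = (266 - 176)/2 = 45.

176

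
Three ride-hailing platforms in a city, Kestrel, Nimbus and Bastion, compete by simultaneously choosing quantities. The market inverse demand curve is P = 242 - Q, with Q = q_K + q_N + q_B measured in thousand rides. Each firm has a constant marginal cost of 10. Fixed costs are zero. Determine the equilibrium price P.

68

A representative firm's profit is π_i = q_i(242 - Q) - 10q_i.
Setting ∂π_i/∂q_i = 0 with rivals' quantities fixed: 232 - 2q_i - Σ_{j≠i} q_j = 0.
With identical firms every q_j equals q_i, so Σ_{j≠i} q_j = 2q_i and 232 = 4q_i, giving q_i = 58.
Total output Q = 174, so price P = 242 - 174 = 68.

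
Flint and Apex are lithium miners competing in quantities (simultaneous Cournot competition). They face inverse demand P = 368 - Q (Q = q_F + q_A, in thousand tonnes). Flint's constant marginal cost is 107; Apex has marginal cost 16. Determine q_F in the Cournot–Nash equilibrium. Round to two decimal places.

56.67

Flint's profit: π_F = (368 - Q)q_F - (107q_F). Setting ∂π_F/∂q_F = 0: 261 - 2q_F - (q_A) = 0.
Apex's profit: π_A = (368 - Q)q_A - (16q_A). Setting ∂π_A/∂q_A = 0: 352 - 2q_A - (q_F) = 0.
So q_F = (261 - q_A)/2 and q_A = (352 - q_F)/2.
Substituting one into the other gives q_F = 170/3 and q_A = 443/3.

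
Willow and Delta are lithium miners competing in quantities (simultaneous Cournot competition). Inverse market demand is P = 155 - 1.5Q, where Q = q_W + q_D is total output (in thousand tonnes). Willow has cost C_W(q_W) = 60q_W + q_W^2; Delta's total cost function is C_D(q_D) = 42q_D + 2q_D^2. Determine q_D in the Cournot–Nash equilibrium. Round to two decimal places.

Willow's profit: π_W = (155 - 1.5Q)q_W - (60q_W + q_W²). Setting ∂π_W/∂q_W = 0: 95 - 5q_W - (3/2)(q_D) = 0.
Delta's profit: π_D = (155 - 1.5Q)q_D - (42q_D + 2q_D²). Setting ∂π_D/∂q_D = 0: 113 - 7q_D - (3/2)(q_W) = 0.
Best responses: q_W = (95 - (3/2)q_D)/5, q_D = (113 - (3/2)q_W)/7.
Solving the pair: q_W = 1982/131, q_D = 1690/131.

12.90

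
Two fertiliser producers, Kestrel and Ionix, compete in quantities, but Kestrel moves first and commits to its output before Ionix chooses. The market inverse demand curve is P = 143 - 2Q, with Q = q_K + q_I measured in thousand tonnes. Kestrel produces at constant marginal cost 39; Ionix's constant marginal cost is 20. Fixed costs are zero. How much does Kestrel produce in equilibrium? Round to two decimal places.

The follower Ionix best-responds to any q_K: π_I = (143 - 2Q)q_I - 20q_I.
Setting the follower's marginal profit to zero, 123 - 2q_K - 4q_I = 0, i.e. q_I = (123 - 2q_K)/4.
The leader anticipates this reaction. Substituting into P = 143 - 2Q gives P = 163/2 - q_K, so π_K = (163/2 - q_K)q_K - 39q_K.
The leader's first-order condition 85/2 - 2q_K = 0 yields q_K = 85/4.
Then q_I = (123 - 2·(85/4))/4 = 161/8.

21.25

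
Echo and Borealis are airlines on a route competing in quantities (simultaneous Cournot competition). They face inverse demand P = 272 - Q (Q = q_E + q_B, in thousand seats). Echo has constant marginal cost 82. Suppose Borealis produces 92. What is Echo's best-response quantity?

With the rival's output fixed at 92, Echo's profit is π_E = (272 - 92 - q_E)q_E - (82q_E) = (180 - q_E)q_E - (82q_E).
∂π_E/∂q_E = 98 - 2q_E = 0, so q_E = 49.

49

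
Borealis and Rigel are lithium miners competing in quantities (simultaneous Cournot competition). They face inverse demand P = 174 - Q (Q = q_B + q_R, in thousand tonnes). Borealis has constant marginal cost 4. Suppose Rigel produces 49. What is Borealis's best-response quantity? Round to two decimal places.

60.50

With the rival's output fixed at 49, Borealis's profit is π_B = (174 - 49 - q_B)q_B - (4q_B) = (125 - q_B)q_B - (4q_B).
∂π_B/∂q_B = 121 - 2q_B = 0, so q_B = 121/2.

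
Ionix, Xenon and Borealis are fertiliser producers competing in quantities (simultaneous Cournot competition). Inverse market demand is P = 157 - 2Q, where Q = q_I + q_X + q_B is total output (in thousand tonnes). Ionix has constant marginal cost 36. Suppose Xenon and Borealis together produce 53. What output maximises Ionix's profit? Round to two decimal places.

With rivals' combined output fixed at 53, Ionix's profit is π_I = (157 - 2·53 - 2q_I)q_I - (36q_I) = (51 - 2q_I)q_I - (36q_I).
∂π_I/∂q_I = 15 - 4q_I = 0, so q_I = 15/4.

3.75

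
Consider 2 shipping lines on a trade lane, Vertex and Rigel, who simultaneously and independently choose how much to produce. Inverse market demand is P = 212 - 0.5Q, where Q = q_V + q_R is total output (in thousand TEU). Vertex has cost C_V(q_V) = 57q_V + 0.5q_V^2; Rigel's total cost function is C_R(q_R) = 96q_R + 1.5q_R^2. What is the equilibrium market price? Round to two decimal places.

165.77

Vertex's profit: π_V = (212 - 0.5Q)q_V - (57q_V + (1/2)q_V²). Setting ∂π_V/∂q_V = 0: 155 - 2q_V - (1/2)(q_R) = 0.
Rigel's profit: π_R = (212 - 0.5Q)q_R - (96q_R + (3/2)q_R²). Setting ∂π_R/∂q_R = 0: 116 - 4q_R - (1/2)(q_V) = 0.
Best responses: q_V = (155 - (1/2)q_R)/2, q_R = (116 - (1/2)q_V)/4.
Solving the pair: q_V = 72.5161, q_R = 618/31.
Total output Q = 92.4516, so price P = 212 - (1/2)·92.4516 = 165.7742.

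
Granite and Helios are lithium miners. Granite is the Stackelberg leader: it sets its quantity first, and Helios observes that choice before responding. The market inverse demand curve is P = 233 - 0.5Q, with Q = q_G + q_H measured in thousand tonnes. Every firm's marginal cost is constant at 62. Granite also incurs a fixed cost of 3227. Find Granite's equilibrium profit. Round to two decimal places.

4083.25

The follower Helios best-responds to any q_G: π_H = (233 - 0.5Q)q_H - 62q_H.
Follower FOC: 171 - (1/2)q_G - q_H = 0, so q_H(q_G) = (171 - (1/2)q_G).
The leader anticipates this reaction. Substituting into P = 233 - 0.5Q gives P = 295/2 - (1/4)q_G, so π_G = (295/2 - (1/4)q_G)q_G - 62q_G.
Leader FOC: 171/2 - (1/2)q_G = 0, so q_G = 171.
Then q_H = (171 - (1/2)·171) = 171/2.
Price P = 233 - (1/2)·(513/2) = 419/4.
Granite's profit: (419/4 - 62)·171 - 3227 = 4083.2500.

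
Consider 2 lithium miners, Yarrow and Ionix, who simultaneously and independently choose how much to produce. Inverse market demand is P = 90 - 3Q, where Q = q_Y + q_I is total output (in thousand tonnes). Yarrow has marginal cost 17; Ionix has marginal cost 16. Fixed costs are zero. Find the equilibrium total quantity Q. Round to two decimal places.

16.33

Yarrow's profit: π_Y = (90 - 3Q)q_Y - (17q_Y). Setting ∂π_Y/∂q_Y = 0: 73 - 6q_Y - 3(q_I) = 0.
Ionix's first-order condition: 74 - 6q_I - 3(q_Y) = 0.
Best responses: q_Y = (73 - 3q_I)/6, q_I = (74 - 3q_Y)/6.
Substituting one into the other gives q_Y = 8 and q_I = 25/3.
Total output Q = 8 + 25/3 = 49/3.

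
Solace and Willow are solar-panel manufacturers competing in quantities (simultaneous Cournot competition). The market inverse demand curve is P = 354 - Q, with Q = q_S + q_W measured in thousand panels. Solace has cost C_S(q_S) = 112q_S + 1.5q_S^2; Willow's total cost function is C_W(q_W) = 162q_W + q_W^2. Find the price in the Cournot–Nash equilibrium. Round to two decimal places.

Solace's profit: π_S = (354 - Q)q_S - (112q_S + (3/2)q_S²). Setting ∂π_S/∂q_S = 0: 242 - 5q_S - (q_W) = 0.
Willow's profit: π_W = (354 - Q)q_W - (162q_W + q_W²). Setting ∂π_W/∂q_W = 0: 192 - 4q_W - (q_S) = 0.
Best responses: q_S = (242 - q_W)/5, q_W = (192 - q_S)/4.
Substituting one into the other gives q_S = 776/19 and q_W = 718/19.
Total output Q = 1494/19, so price P = 354 - 1494/19 = 275.3684.

275.37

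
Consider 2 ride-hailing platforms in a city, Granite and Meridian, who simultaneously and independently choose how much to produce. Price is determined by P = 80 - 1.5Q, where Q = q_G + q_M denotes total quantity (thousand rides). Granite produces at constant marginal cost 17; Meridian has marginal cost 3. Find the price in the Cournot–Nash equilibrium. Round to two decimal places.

33.33

Granite's profit: π_G = (80 - 1.5Q)q_G - (17q_G). Setting ∂π_G/∂q_G = 0: 63 - 3q_G - (3/2)(q_M) = 0.
Meridian's first-order condition: 77 - 3q_M - (3/2)(q_G) = 0.
Best responses: q_G = (63 - (3/2)q_M)/3, q_M = (77 - (3/2)q_G)/3.
Solving the pair: q_G = 98/9, q_M = 182/9.
Total output Q = 280/9, so price P = 80 - (3/2)·(280/9) = 100/3.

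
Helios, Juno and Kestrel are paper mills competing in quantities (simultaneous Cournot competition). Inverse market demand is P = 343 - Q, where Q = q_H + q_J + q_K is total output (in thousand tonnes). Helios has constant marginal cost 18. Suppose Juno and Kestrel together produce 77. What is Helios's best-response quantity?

With rivals' combined output fixed at 77, Helios's profit is π_H = (343 - 77 - q_H)q_H - (18q_H) = (266 - q_H)q_H - (18q_H).
∂π_H/∂q_H = 248 - 2q_H = 0, so q_H = 124.

124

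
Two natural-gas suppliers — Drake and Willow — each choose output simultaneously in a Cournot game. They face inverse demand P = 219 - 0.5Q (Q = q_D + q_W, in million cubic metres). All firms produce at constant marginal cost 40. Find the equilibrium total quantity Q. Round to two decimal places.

Each firm earns π_i = (219 - 0.5Q)q_i - 40q_i.
First-order condition (treating rivals' output as given): 179 - q_i - (1/2)q_j = 0.
By symmetry each firm produces the same amount; substituting q_j = q_i yields q_i = 179/(3/2) = 358/3.
Total output Q = 358/3 + 358/3 = 716/3.

238.67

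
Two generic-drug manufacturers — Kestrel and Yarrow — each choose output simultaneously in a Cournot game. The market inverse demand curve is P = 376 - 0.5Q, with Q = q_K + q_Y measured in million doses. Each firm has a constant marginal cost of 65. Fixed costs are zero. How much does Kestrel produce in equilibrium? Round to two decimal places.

A representative firm's profit is π_i = q_i(376 - 0.5Q) - 65q_i.
First-order condition (treating rivals' output as given): 311 - q_i - (1/2)q_j = 0.
With identical firms every q_j equals q_i, so q_j = q_i and 311 = (3/2)q_i, giving q_i = 622/3.

207.33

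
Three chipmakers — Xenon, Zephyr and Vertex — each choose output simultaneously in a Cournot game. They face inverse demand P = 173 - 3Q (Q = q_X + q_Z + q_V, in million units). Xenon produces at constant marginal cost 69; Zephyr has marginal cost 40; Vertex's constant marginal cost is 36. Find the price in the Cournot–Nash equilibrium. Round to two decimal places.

Xenon's profit: π_X = (173 - 3Q)q_X - (69q_X). Setting ∂π_X/∂q_X = 0: 104 - 6q_X - 3(q_Z + q_V) = 0.
Zephyr's first-order condition: 133 - 6q_Z - 3(q_X + q_V) = 0.
Vertex's first-order condition: 137 - 6q_V - 3(q_X + q_Z) = 0.
Adding the 3 first-order conditions: 374 − 12Q = 0, so Q = 187/6.
Back-substituting: q_X = (104 − 187/2)/3 = 7/2, q_Z = (133 − 187/2)/3 = 79/6, q_V = (137 − 187/2)/3 = 29/2.
Total output Q = 187/6, so price P = 173 - 3·(187/6) = 159/2.

79.50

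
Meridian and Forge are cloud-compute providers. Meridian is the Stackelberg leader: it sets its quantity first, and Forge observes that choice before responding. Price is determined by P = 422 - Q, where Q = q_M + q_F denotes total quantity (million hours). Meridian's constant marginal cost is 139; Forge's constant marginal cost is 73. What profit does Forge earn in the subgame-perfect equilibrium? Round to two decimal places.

14460.06

Solve by backward induction. Given q_M, the follower Forge maximises π_F = (422 - q_M - q_F)q_F - 73q_F.
Follower FOC: 349 - q_M - 2q_F = 0, so q_F(q_M) = (349 - q_M)/2.
Meridian substitutes q_F(q_M) into its own profit: π_M = q_M(422 - q_M - (349 - q_M)/2) - 139q_M = (495/2 - (1/2)q_M)q_M - 139q_M.
Maximising: ∂π_M/∂q_M = 217/2 - q_M = 0, giving q_M = 217/2.
Then q_F = (349 - 217/2)/2 = 481/4.
Price P = 422 - 915/4 = 773/4.
Forge's profit: (773/4 - 73)·(481/4) = 14460.0625.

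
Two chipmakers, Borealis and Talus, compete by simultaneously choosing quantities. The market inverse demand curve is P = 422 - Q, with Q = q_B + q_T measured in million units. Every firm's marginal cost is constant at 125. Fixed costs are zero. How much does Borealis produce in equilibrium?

99

Each firm earns π_i = (422 - Q)q_i - 125q_i.
Setting ∂π_i/∂q_i = 0 with rivals' quantities fixed: 297 - 2q_i - q_j = 0.
By symmetry each firm produces the same amount; substituting q_j = q_i yields q_i = 297/3 = 99.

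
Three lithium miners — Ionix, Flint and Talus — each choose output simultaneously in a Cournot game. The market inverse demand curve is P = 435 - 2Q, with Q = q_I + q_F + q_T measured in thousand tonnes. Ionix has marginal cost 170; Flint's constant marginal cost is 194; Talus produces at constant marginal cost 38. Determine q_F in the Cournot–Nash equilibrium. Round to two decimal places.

7.63

Ionix's profit: π_I = (435 - 2Q)q_I - (170q_I). Setting ∂π_I/∂q_I = 0: 265 - 4q_I - 2(q_F + q_T) = 0.
Flint's profit: π_F = (435 - 2Q)q_F - (194q_F). Setting ∂π_F/∂q_F = 0: 241 - 4q_F - 2(q_I + q_T) = 0.
Talus's profit: π_T = (435 - 2Q)q_T - (38q_T). Setting ∂π_T/∂q_T = 0: 397 - 4q_T - 2(q_I + q_F) = 0.
Summing all 3 equations gives 903 − 8Q = 0, hence Q = 903/8.
Back-substituting: q_I = (265 − 903/4)/2 = 157/8, q_F = (241 − 903/4)/2 = 61/8, q_T = (397 − 903/4)/2 = 685/8.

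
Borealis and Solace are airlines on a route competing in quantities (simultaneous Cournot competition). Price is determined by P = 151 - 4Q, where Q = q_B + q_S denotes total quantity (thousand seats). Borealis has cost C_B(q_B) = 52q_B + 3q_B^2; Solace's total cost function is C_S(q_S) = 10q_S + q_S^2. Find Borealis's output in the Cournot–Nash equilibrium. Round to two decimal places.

Borealis's profit: π_B = (151 - 4Q)q_B - (52q_B + 3q_B²). Setting ∂π_B/∂q_B = 0: 99 - 14q_B - 4(q_S) = 0.
Solace's first-order condition: 141 - 10q_S - 4(q_B) = 0.
Best responses: q_B = (99 - 4q_S)/14, q_S = (141 - 4q_B)/10.
Solving the pair: q_B = 213/62, q_S = 789/62.

3.44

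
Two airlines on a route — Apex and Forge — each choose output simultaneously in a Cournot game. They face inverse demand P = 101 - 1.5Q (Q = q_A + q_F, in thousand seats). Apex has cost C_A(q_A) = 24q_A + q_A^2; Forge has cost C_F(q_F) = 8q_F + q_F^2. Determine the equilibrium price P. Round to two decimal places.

Apex's profit: π_A = (101 - 1.5Q)q_A - (24q_A + q_A²). Setting ∂π_A/∂q_A = 0: 77 - 5q_A - (3/2)(q_F) = 0.
Forge's first-order condition: 93 - 5q_F - (3/2)(q_A) = 0.
Rearranging gives the reaction functions q_A = (77 - (3/2)q_F)/5 and q_F = (93 - (3/2)q_A)/5.
Substituting one into the other gives q_A = 982/91 and q_F = 1398/91.
Total output Q = 340/13, so price P = 101 - (3/2)·(340/13) = 803/13.

61.77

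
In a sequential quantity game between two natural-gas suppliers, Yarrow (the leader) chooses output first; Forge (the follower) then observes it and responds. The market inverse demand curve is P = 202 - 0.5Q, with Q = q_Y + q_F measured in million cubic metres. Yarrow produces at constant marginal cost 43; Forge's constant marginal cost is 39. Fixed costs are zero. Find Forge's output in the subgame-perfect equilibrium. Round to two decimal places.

Solve by backward induction. Given q_Y, the follower Forge maximises π_F = (202 - (1/2)q_Y - (1/2)q_F)q_F - 39q_F.
Follower FOC: 163 - (1/2)q_Y - q_F = 0, so q_F(q_Y) = (163 - (1/2)q_Y).
The leader anticipates this reaction. Substituting into P = 202 - 0.5Q gives P = 241/2 - (1/4)q_Y, so π_Y = (241/2 - (1/4)q_Y)q_Y - 43q_Y.
The leader's first-order condition 155/2 - (1/2)q_Y = 0 yields q_Y = 155.
Then q_F = (163 - (1/2)·155) = 171/2.

85.50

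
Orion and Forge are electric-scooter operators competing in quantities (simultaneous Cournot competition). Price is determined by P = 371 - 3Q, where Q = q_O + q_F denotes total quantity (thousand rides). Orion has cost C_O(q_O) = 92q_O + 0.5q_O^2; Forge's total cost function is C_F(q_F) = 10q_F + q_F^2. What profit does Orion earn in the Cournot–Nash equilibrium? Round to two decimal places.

2091.76

Orion's profit: π_O = (371 - 3Q)q_O - (92q_O + (1/2)q_O²). Setting ∂π_O/∂q_O = 0: 279 - 7q_O - 3(q_F) = 0.
Forge's profit: π_F = (371 - 3Q)q_F - (10q_F + q_F²). Setting ∂π_F/∂q_F = 0: 361 - 8q_F - 3(q_O) = 0.
Rearranging gives the reaction functions q_O = (279 - 3q_F)/7 and q_F = (361 - 3q_O)/8.
Substituting one into the other gives q_O = 1149/47 and q_F = 1690/47.
Price P = 371 - 3·60.4043 = 189.7872.
Orion's profit: 189.7872·(1149/47) - 92·(1149/47) - (1/2)(1149/47)² = 2091.7626.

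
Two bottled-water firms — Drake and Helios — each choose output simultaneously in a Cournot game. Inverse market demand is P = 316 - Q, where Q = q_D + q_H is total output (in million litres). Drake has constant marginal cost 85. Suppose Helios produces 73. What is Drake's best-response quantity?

With the rival's output fixed at 73, Drake's profit is π_D = (316 - 73 - q_D)q_D - (85q_D) = (243 - q_D)q_D - (85q_D).
∂π_D/∂q_D = 158 - 2q_D = 0, so q_D = 79.

79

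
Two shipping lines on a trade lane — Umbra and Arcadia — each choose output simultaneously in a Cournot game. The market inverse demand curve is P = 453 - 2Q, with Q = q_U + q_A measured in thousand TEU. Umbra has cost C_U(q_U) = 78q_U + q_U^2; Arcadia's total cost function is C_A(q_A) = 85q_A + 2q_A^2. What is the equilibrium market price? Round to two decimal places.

283.82

Umbra's profit: π_U = (453 - 2Q)q_U - (78q_U + q_U²). Setting ∂π_U/∂q_U = 0: 375 - 6q_U - 2(q_A) = 0.
Arcadia's profit: π_A = (453 - 2Q)q_A - (85q_A + 2q_A²). Setting ∂π_A/∂q_A = 0: 368 - 8q_A - 2(q_U) = 0.
So q_U = (375 - 2q_A)/6 and q_A = (368 - 2q_U)/8.
Solving the pair: q_U = 566/11, q_A = 729/22.
Total output Q = 1861/22, so price P = 453 - 2·(1861/22) = 283.8182.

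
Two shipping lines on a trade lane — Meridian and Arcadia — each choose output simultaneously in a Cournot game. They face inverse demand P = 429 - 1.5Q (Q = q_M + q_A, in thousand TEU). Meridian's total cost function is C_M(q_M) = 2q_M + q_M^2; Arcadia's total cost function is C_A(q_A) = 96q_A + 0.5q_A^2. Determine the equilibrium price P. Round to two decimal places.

240.30

Meridian's profit: π_M = (429 - 1.5Q)q_M - (2q_M + q_M²). Setting ∂π_M/∂q_M = 0: 427 - 5q_M - (3/2)(q_A) = 0.
Arcadia's first-order condition: 333 - 4q_A - (3/2)(q_M) = 0.
So q_M = (427 - (3/2)q_A)/5 and q_A = (333 - (3/2)q_M)/4.
Substituting one into the other gives q_M = 68.0845 and q_A = 57.7183.
Total output Q = 125.8028, so price P = 429 - (3/2)·125.8028 = 240.2958.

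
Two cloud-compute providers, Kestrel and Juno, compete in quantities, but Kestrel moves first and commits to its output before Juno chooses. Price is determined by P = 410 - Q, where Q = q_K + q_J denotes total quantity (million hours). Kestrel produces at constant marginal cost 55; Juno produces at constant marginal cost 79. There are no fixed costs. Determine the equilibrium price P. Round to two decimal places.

149.75

Solve by backward induction. Given q_K, the follower Juno maximises π_J = (410 - q_K - q_J)q_J - 79q_J.
∂π_J/∂q_J = 331 - q_K - 2q_J = 0 gives the reaction function q_J = (331 - q_K)/2.
The leader anticipates this reaction. Substituting into P = 410 - Q gives P = 489/2 - (1/2)q_K, so π_K = (489/2 - (1/2)q_K)q_K - 55q_K.
Maximising: ∂π_K/∂q_K = 379/2 - q_K = 0, giving q_K = 379/2.
Then q_J = (331 - 379/2)/2 = 283/4.
Total output Q = 1041/4, so price P = 410 - 1041/4 = 599/4.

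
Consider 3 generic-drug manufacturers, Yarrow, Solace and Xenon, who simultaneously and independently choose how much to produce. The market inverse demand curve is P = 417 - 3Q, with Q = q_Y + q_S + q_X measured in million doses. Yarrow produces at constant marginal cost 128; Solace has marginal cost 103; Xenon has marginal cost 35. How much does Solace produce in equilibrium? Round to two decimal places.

22.58

Yarrow's profit: π_Y = (417 - 3Q)q_Y - (128q_Y). Setting ∂π_Y/∂q_Y = 0: 289 - 6q_Y - 3(q_S + q_X) = 0.
Solace's first-order condition: 314 - 6q_S - 3(q_Y + q_X) = 0.
Xenon's first-order condition: 382 - 6q_X - 3(q_Y + q_S) = 0.
Summing all 3 equations gives 985 − 12Q = 0, hence Q = 985/12.
Back-substituting: q_Y = (289 − 985/4)/3 = 57/4, q_S = (314 − 985/4)/3 = 271/12, q_X = (382 − 985/4)/3 = 181/4.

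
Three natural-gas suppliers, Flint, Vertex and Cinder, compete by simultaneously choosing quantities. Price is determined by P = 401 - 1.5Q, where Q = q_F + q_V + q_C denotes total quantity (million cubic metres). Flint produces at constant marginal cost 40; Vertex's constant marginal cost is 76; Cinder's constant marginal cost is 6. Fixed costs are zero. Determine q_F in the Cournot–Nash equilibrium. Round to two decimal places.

Flint's profit: π_F = (401 - 1.5Q)q_F - (40q_F). Setting ∂π_F/∂q_F = 0: 361 - 3q_F - (3/2)(q_V + q_C) = 0.
Vertex's profit: π_V = (401 - 1.5Q)q_V - (76q_V). Setting ∂π_V/∂q_V = 0: 325 - 3q_V - (3/2)(q_F + q_C) = 0.
Cinder's profit: π_C = (401 - 1.5Q)q_C - (6q_C). Setting ∂π_C/∂q_C = 0: 395 - 3q_C - (3/2)(q_F + q_V) = 0.
Adding the 3 first-order conditions: 1081 − 6Q = 0, so Q = 1081/6.
Back-substituting: q_F = (361 − 1081/4)/(3/2) = 121/2, q_V = (325 − 1081/4)/(3/2) = 73/2, q_C = (395 − 1081/4)/(3/2) = 499/6.

60.50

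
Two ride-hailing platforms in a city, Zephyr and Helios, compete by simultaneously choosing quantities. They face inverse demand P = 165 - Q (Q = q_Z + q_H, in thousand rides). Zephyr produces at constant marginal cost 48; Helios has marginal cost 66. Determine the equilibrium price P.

Zephyr's profit: π_Z = (165 - Q)q_Z - (48q_Z). Setting ∂π_Z/∂q_Z = 0: 117 - 2q_Z - (q_H) = 0.
Helios's first-order condition: 99 - 2q_H - (q_Z) = 0.
Rearranging gives the reaction functions q_Z = (117 - q_H)/2 and q_H = (99 - q_Z)/2.
Solving the pair: q_Z = 45, q_H = 27.
Total output Q = 72, so price P = 165 - 72 = 93.

93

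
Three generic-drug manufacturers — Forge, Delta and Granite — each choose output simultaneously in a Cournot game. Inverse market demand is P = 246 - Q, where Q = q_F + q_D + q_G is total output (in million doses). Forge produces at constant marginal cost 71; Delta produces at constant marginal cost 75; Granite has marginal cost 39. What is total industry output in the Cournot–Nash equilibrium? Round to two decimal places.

138.25

Forge's profit: π_F = (246 - Q)q_F - (71q_F). Setting ∂π_F/∂q_F = 0: 175 - 2q_F - (q_D + q_G) = 0.
Delta's profit: π_D = (246 - Q)q_D - (75q_D). Setting ∂π_D/∂q_D = 0: 171 - 2q_D - (q_F + q_G) = 0.
Granite's first-order condition: 207 - 2q_G - (q_F + q_D) = 0.
Adding the 3 conditions: 553 − 2Q − 2Q = 0, i.e. Q = 553/4.
Back-substituting: q_F = (175 − 553/4) = 147/4, q_D = (171 − 553/4) = 131/4, q_G = (207 − 553/4) = 275/4.
Total output Q = 147/4 + 131/4 + 275/4 = 553/4.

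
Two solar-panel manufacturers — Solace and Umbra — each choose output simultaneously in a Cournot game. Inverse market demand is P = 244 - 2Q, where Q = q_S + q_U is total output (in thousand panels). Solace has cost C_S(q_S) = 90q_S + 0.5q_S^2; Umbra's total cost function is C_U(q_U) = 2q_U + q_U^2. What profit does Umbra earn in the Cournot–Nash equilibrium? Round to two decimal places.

Solace's profit: π_S = (244 - 2Q)q_S - (90q_S + (1/2)q_S²). Setting ∂π_S/∂q_S = 0: 154 - 5q_S - 2(q_U) = 0.
Umbra's first-order condition: 242 - 6q_U - 2(q_S) = 0.
Best responses: q_S = (154 - 2q_U)/5, q_U = (242 - 2q_S)/6.
Solving the pair: q_S = 220/13, q_U = 451/13.
Price P = 244 - 2·(671/13) = 1830/13.
Umbra's profit: (1830/13)·(451/13) - 2·(451/13) - (451/13)² = 3610.6686.

3610.67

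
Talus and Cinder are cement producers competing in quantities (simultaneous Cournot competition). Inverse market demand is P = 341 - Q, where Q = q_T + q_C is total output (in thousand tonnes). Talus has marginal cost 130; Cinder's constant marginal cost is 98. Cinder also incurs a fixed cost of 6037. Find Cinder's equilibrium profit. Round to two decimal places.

2365.78

Talus's profit: π_T = (341 - Q)q_T - (130q_T). Setting ∂π_T/∂q_T = 0: 211 - 2q_T - (q_C) = 0.
Cinder's first-order condition: 243 - 2q_C - (q_T) = 0.
So q_T = (211 - q_C)/2 and q_C = (243 - q_T)/2.
Substituting one into the other gives q_T = 179/3 and q_C = 275/3.
Price P = 341 - 454/3 = 569/3.
Cinder's profit: (569/3 - 98)·(275/3) - 6037 = 2365.7778.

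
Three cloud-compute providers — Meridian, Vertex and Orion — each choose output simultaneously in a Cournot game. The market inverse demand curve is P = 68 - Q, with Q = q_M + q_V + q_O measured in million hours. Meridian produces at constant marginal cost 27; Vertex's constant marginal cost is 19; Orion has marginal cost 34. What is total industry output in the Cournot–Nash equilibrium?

Meridian's profit: π_M = (68 - Q)q_M - (27q_M). Setting ∂π_M/∂q_M = 0: 41 - 2q_M - (q_V + q_O) = 0.
Vertex's profit: π_V = (68 - Q)q_V - (19q_V). Setting ∂π_V/∂q_V = 0: 49 - 2q_V - (q_M + q_O) = 0.
Orion's profit: π_O = (68 - Q)q_O - (34q_O). Setting ∂π_O/∂q_O = 0: 34 - 2q_O - (q_M + q_V) = 0.
Summing all 3 equations gives 124 − 4Q = 0, hence Q = 31.
Back-substituting: q_M = (41 − 31) = 10, q_V = (49 − 31) = 18, q_O = (34 − 31) = 3.
Total output Q = 10 + 18 + 3 = 31.

31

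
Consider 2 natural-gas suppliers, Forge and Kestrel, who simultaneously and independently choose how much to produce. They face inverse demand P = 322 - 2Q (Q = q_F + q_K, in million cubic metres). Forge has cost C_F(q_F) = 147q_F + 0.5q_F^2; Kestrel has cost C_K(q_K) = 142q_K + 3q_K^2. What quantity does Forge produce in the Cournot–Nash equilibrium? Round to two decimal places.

Forge's profit: π_F = (322 - 2Q)q_F - (147q_F + (1/2)q_F²). Setting ∂π_F/∂q_F = 0: 175 - 5q_F - 2(q_K) = 0.
Kestrel's first-order condition: 180 - 10q_K - 2(q_F) = 0.
Best responses: q_F = (175 - 2q_K)/5, q_K = (180 - 2q_F)/10.
Substituting one into the other gives q_F = 695/23 and q_K = 275/23.

30.22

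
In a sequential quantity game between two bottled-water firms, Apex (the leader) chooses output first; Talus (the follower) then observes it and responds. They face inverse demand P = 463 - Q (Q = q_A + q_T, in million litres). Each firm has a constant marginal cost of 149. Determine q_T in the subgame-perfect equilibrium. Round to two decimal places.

78.50

The follower Talus best-responds to any q_A: π_T = (463 - Q)q_T - 149q_T.
Follower FOC: 314 - q_A - 2q_T = 0, so q_T(q_A) = (314 - q_A)/2.
Apex substitutes q_T(q_A) into its own profit: π_A = q_A(463 - q_A - (314 - q_A)/2) - 149q_A = (306 - (1/2)q_A)q_A - 149q_A.
The leader's first-order condition 157 - q_A = 0 yields q_A = 157.
Then q_T = (314 - 157)/2 = 157/2.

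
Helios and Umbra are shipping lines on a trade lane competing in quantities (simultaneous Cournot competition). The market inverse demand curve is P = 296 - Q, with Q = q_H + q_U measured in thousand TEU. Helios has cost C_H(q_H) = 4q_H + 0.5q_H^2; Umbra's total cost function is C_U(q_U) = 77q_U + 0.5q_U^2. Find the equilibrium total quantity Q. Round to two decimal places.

127.75

Helios's profit: π_H = (296 - Q)q_H - (4q_H + (1/2)q_H²). Setting ∂π_H/∂q_H = 0: 292 - 3q_H - (q_U) = 0.
Umbra's profit: π_U = (296 - Q)q_U - (77q_U + (1/2)q_U²). Setting ∂π_U/∂q_U = 0: 219 - 3q_U - (q_H) = 0.
Rearranging gives the reaction functions q_H = (292 - q_U)/3 and q_U = (219 - q_H)/3.
Solving the pair: q_H = 657/8, q_U = 365/8.
Total output Q = 657/8 + 365/8 = 511/4.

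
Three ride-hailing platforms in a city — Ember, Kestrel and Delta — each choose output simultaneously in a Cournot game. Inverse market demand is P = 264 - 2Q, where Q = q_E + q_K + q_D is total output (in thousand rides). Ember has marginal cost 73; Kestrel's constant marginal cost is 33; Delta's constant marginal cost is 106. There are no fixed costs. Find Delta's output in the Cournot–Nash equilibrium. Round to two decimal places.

Ember's profit: π_E = (264 - 2Q)q_E - (73q_E). Setting ∂π_E/∂q_E = 0: 191 - 4q_E - 2(q_K + q_D) = 0.
Kestrel's first-order condition: 231 - 4q_K - 2(q_E + q_D) = 0.
Delta's first-order condition: 158 - 4q_D - 2(q_E + q_K) = 0.
Adding the 3 conditions: 580 − 4Q − 4Q = 0, i.e. Q = 145/2.
Back-substituting: q_E = (191 − 145)/2 = 23, q_K = (231 − 145)/2 = 43, q_D = (158 − 145)/2 = 13/2.

6.50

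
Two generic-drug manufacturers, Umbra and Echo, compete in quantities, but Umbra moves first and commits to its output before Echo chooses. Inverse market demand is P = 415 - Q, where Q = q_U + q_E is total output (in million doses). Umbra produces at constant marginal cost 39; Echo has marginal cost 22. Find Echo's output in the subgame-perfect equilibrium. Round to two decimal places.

The follower Echo best-responds to any q_U: π_E = (415 - Q)q_E - 22q_E.
Setting the follower's marginal profit to zero, 393 - q_U - 2q_E = 0, i.e. q_E = (393 - q_U)/2.
The leader anticipates this reaction. Substituting into P = 415 - Q gives P = 437/2 - (1/2)q_U, so π_U = (437/2 - (1/2)q_U)q_U - 39q_U.
Maximising: ∂π_U/∂q_U = 359/2 - q_U = 0, giving q_U = 359/2.
Then q_E = (393 - 359/2)/2 = 427/4.

106.75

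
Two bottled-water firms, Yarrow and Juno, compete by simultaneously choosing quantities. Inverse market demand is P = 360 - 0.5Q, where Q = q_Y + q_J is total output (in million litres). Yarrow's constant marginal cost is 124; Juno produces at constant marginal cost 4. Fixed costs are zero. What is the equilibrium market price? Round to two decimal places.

Yarrow's profit: π_Y = (360 - 0.5Q)q_Y - (124q_Y). Setting ∂π_Y/∂q_Y = 0: 236 - q_Y - (1/2)(q_J) = 0.
Juno's first-order condition: 356 - q_J - (1/2)(q_Y) = 0.
Best responses: q_Y = (236 - (1/2)q_J), q_J = (356 - (1/2)q_Y).
Solving the pair: q_Y = 232/3, q_J = 952/3.
Total output Q = 1184/3, so price P = 360 - (1/2)·(1184/3) = 488/3.

162.67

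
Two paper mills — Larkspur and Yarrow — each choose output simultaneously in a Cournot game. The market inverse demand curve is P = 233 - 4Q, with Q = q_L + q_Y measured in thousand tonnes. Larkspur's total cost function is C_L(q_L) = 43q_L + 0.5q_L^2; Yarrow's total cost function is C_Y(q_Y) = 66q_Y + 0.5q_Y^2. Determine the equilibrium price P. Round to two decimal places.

Larkspur's profit: π_L = (233 - 4Q)q_L - (43q_L + (1/2)q_L²). Setting ∂π_L/∂q_L = 0: 190 - 9q_L - 4(q_Y) = 0.
Yarrow's first-order condition: 167 - 9q_Y - 4(q_L) = 0.
Rearranging gives the reaction functions q_L = (190 - 4q_Y)/9 and q_Y = (167 - 4q_L)/9.
Solving the pair: q_L = 1042/65, q_Y = 743/65.
Total output Q = 357/13, so price P = 233 - 4·(357/13) = 1601/13.

123.15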